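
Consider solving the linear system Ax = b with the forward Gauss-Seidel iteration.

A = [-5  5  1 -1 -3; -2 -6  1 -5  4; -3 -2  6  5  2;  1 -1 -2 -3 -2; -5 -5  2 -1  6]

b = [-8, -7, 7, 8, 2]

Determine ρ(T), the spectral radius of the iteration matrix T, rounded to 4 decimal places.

Let D = diag(-5, -6, 6, -3, 6); L, U the strict triangles.
T_GS = -(D+L)⁻¹U: row 0 first, T[0,3] = -(-1)/(-5) = -0.2000; later rows by forward substitution.
  T[0,:] = [+0.0000 +1.0000 +0.2000 -0.2000 -0.6000]
  T[1,:] = [+0.0000 -0.3333 +0.1000 -0.7667 +0.8667]
  T[2,:] = [+0.0000 +0.3889 +0.1333 -1.1889 -0.3444]
  T[3,:] = [+0.0000 +0.1852 -0.0556 +0.9815 -0.9259]
  T[4,:] = [+0.0000 +0.4568 +0.1963 -0.2457 +0.1827]
|roots of det(T-λI)|: 1.4625, 0.4895, 0.3283, 0.3283, 0.0000.
spectral radius ρ = 1.4625; 1.4625 > 1 ⇒ diverges.

1.4625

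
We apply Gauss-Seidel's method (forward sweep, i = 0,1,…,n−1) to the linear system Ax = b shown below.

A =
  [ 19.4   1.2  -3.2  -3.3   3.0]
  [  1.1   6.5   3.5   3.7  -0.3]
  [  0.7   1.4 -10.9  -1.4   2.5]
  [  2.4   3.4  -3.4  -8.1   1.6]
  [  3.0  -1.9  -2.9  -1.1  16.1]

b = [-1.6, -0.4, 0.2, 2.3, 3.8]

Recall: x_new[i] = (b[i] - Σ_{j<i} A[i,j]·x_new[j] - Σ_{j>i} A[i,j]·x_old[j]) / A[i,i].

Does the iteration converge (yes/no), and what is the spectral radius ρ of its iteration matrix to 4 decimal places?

yes, ρ = 0.2069

Let D = diag(19.4, 6.5, -10.9, -8.1, 16.1); L, U the strict triangles.
GS T = -(D+L)⁻¹U: row 0 first, T[0,3] = -(-3.3)/(19.4) = +0.1701; later rows by forward substitution.
  T[0,:] = [+0.0000  -0.0619  +0.1649  +0.1701  -0.1546]
  T[1,:] = [+0.0000  +0.0105  -0.5664  -0.5980  +0.0723]
  T[2,:] = [+0.0000  -0.0026  -0.0622  -0.1943  +0.2287]
  T[3,:] = [+0.0000  -0.0128  -0.1628  -0.1190  +0.0861]
  T[4,:] = [+0.0000  +0.0114  -0.1199  -0.1454  +0.0844]
|roots of det(T-λI)|: 0.2069, 0.1040, 0.1040, 0.0703, 0.0000.
ρ(T) = max|λ| = 0.2069; 0.2069 < 1, so it converges for any x₀.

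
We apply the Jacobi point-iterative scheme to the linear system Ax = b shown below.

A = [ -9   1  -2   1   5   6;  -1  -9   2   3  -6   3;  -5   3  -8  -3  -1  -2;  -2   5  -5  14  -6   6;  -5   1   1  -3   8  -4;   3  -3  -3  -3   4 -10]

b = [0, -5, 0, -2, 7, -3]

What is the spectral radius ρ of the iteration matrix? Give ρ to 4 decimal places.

1.2778

A = D + L + U where D = diag(-9, -9, -8, 14, 8, -10).
Jacobi T = -D⁻¹(L+U): T[2,1] = -(3)/(-8) = +0.3750; T[2,2] = 0.
  T[0,:] = [+0.0000, +0.1111, -0.2222, +0.1111, +0.5556, +0.6667]
  T[1,:] = [-0.1111, +0.0000, +0.2222, +0.3333, -0.6667, +0.3333]
  T[2,:] = [-0.6250, +0.3750, +0.0000, -0.3750, -0.1250, -0.2500]
  T[3,:] = [+0.1429, -0.3571, +0.3571, +0.0000, +0.4286, -0.4286]
  T[4,:] = [+0.6250, -0.1250, -0.1250, +0.3750, +0.0000, +0.5000]
  T[5,:] = [+0.3000, -0.3000, -0.3000, -0.3000, +0.4000, +0.0000]
|λ(T)| sorted: 1.2778, 0.5925, 0.5728, 0.5728, 0.1959, 0.1959.
ρ = 1.2778; 1.2778 > 1, so it fails to converge.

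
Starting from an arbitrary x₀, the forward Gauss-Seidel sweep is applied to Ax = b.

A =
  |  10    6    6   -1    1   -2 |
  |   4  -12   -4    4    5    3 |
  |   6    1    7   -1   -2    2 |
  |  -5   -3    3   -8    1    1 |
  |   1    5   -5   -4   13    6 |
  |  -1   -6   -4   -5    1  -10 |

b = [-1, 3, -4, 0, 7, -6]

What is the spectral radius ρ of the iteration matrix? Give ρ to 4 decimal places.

1.1735

A = D + L + U where D = diag(10, -12, 7, -8, 13, -10).
T_GS = -(D+L)⁻¹U: row 0 first, T[0,1] = -(6)/(10) = -0.6000; later rows by forward substitution.
  T[0,:] = [+0.0000 -0.6000 -0.6000 +0.1000 -0.1000 +0.2000]
  T[1,:] = [+0.0000 -0.2000 -0.5333 +0.3667 +0.3833 +0.3167]
  T[2,:] = [+0.0000 +0.5429 +0.5905 +0.0048 +0.3167 -0.5024]
  T[3,:] = [+0.0000 +0.6536 +0.7964 -0.1982 +0.1625 -0.3071]
  T[4,:] = [+0.0000 +0.5330 +0.7234 -0.2079 +0.0321 -0.8864]
  T[5,:] = [+0.0000 -0.3106 -0.1821 -0.1536 -0.4247 +0.0559]
eigenvalue magnitudes: 1.1735, 0.7408, 0.2121, 0.0299, 0.0299, 0.0000.
spectral radius ρ = 1.1735; 1.1735 > 1: divergent.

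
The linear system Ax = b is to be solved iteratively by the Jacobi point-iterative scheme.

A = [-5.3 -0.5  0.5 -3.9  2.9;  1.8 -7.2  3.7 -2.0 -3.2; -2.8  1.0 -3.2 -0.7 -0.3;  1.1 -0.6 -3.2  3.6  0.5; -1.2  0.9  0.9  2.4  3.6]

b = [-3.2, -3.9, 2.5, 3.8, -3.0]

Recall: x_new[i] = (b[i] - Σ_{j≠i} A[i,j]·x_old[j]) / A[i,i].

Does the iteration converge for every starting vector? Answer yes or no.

no

Write A = D+L+U with D = diag(-5.3, -7.2, -3.2, 3.6, 3.6).
Jacobi: T = -D⁻¹(L+U), T[0,3] = -(-3.9)/(-5.3) = -0.7358; T[0,0] = 0.
  T[0,:] = [+0.0000 -0.0943 +0.0943 -0.7358 +0.5472]
  T[1,:] = [+0.2500 +0.0000 +0.5139 -0.2778 -0.4444]
  T[2,:] = [-0.8750 +0.3125 +0.0000 -0.2188 -0.0938]
  T[3,:] = [-0.3056 +0.1667 +0.8889 +0.0000 -0.1389]
  T[4,:] = [+0.3333 -0.2500 -0.2500 -0.6667 +0.0000]
moduli |λ_i(T)| = 1.1929, 0.8288, 0.8288, 0.5775, 0.0948.
ρ = 1.1929; 1.1929 > 1 ⇒ diverges.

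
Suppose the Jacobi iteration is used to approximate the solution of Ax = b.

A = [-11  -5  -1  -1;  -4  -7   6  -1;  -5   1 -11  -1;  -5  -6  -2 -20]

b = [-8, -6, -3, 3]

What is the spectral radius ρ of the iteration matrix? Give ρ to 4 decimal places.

Let D = diag(-11, -7, -11, -20); L, U the strict triangles.
Jacobi T = -D⁻¹(L+U): T[0,3] = -(-1)/(-11) = -0.0909; T[0,0] = 0.
  T[0,:] = [+0.0000 -0.4545 -0.0909 -0.0909]
  T[1,:] = [-0.5714 +0.0000 +0.8571 -0.1429]
  T[2,:] = [-0.4545 +0.0909 +0.0000 -0.0909]
  T[3,:] = [-0.2500 -0.3000 -0.1000 +0.0000]
eigenvalue magnitudes: 0.7945, 0.5186, 0.5186, 0.1019.
spectral radius ρ = 0.7945; 0.7945 < 1: convergent.

0.7945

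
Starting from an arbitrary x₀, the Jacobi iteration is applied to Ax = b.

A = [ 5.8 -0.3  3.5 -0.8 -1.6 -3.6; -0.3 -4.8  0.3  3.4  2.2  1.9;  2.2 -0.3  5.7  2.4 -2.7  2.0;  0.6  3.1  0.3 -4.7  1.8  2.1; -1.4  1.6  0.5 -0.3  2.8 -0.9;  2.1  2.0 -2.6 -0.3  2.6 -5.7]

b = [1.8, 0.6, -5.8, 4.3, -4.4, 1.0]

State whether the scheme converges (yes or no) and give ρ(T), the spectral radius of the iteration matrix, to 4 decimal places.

A = D + L + U where D = diag(5.8, -4.8, 5.7, -4.7, 2.8, -5.7).
Jacobi T = -D⁻¹(L+U): T[4,1] = -(1.6)/(2.8) = -0.5714; T[4,4] = 0.
  T[0,:] = [+0.0000 +0.0517 -0.6034 +0.1379 +0.2759 +0.6207]
  T[1,:] = [-0.0625 +0.0000 +0.0625 +0.7083 +0.4583 +0.3958]
  T[2,:] = [-0.3860 +0.0526 +0.0000 -0.4211 +0.4737 -0.3509]
  T[3,:] = [+0.1277 +0.6596 +0.0638 +0.0000 +0.3830 +0.4468]
  T[4,:] = [+0.5000 -0.5714 -0.1786 +0.1071 +0.0000 +0.3214]
  T[5,:] = [+0.3684 +0.3509 -0.4561 -0.0526 +0.4561 +0.0000]
|eigenvalues of T|: 1.2613, 0.7015, 0.7015, 0.6316, 0.6316, 0.5632.
ρ(T) = max|λ| = 1.2613; 1.2613 > 1: divergent.

no, ρ = 1.2613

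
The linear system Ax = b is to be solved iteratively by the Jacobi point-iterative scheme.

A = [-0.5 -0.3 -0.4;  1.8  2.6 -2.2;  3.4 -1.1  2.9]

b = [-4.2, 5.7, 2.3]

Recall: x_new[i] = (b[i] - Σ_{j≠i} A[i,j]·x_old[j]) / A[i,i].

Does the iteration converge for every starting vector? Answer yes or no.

no

Let D = diag(-0.5, 2.6, 2.9); L, U the strict triangles.
Jacobi T = -D⁻¹(L+U): T[2,0] = -(3.4)/(2.9) = -1.1724; T[2,2] = 0.
  T[0,:] = [+0.0000 -0.6000 -0.8000]
  T[1,:] = [-0.6923 +0.0000 +0.8462]
  T[2,:] = [-1.1724 +0.3793 +0.0000]
eigenvalue magnitudes: 1.4884, 0.8572, 0.6312.
spectral radius ρ = 1.4884; 1.4884 > 1 ⇒ diverges.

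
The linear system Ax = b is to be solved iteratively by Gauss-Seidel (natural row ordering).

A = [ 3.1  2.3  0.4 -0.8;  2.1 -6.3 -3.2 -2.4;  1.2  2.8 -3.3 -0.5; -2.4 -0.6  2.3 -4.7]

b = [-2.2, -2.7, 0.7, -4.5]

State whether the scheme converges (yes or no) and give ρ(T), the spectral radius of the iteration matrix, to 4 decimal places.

yes, ρ = 0.8970

Diagonal D = diag(3.1, -6.3, -3.3, -4.7); L, U strict lower/upper.
Gauss-Seidel: T = -(D+L)⁻¹U, row 0 first, T[0,3] = -(-0.8)/(3.1) = +0.2581; later rows by forward substitution.
  T[0,:] = [+0.0000  -0.7419  -0.1290  +0.2581]
  T[1,:] = [+0.0000  -0.2473  -0.5509  -0.2949]
  T[2,:] = [+0.0000  -0.4796  -0.5144  -0.3079]
  T[3,:] = [+0.0000  +0.1757  -0.1155  -0.2448]
|eigenvalues of T|: 0.8970, 0.2431, 0.1337, 0.0000.
ρ(T) = max|λ| = 0.8970; 0.8970 < 1 ⇒ converges.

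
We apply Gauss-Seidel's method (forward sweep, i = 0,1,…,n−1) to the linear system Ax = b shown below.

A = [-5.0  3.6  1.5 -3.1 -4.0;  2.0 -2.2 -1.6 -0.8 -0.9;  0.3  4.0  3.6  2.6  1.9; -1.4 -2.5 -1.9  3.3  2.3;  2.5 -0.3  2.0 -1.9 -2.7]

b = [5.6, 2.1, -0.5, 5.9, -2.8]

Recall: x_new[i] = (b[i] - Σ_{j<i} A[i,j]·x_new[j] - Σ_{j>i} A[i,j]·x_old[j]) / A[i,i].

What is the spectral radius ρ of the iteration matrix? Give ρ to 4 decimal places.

A = D + L + U where D = diag(-5, -2.2, 3.6, 3.3, -2.7).
Gauss-Seidel: T = -(D+L)⁻¹U, row 0 first, T[0,3] = -(-3.1)/(-5) = -0.6200; later rows by forward substitution.
  T[0,:] = [+0.0000, +0.7200, +0.3000, -0.6200, -0.8000]
  T[1,:] = [+0.0000, +0.6545, -0.4545, -0.9273, -1.1364]
  T[2,:] = [+0.0000, -0.7873, +0.4801, +0.3597, +0.8015]
  T[3,:] = [+0.0000, +0.3480, +0.0593, -0.7584, -1.4358]
  T[4,:] = [+0.0000, -0.2341, +0.6421, +0.3291, +0.9896]
|λ(T)| sorted: 1.6807, 0.5721, 0.5721, 0.4437, 0.0000.
ρ(T) = max|λ| = 1.6807; 1.6807 > 1, so it fails to converge.

1.6807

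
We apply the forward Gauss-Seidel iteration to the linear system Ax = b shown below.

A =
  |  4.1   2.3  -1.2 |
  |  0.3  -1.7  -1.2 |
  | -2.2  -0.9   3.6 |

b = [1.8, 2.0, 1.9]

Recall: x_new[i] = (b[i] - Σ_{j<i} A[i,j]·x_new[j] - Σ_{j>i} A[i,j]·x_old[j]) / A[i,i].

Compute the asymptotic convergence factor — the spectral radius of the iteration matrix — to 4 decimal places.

A = D + L + U where D = diag(4.1, -1.7, 3.6).
GS T = -(D+L)⁻¹U: row 0 first, T[0,2] = -(-1.2)/(4.1) = +0.2927; later rows by forward substitution.
  T[0,:] = [+0.0000, -0.5610, +0.2927]
  T[1,:] = [+0.0000, -0.0990, -0.6542]
  T[2,:] = [+0.0000, -0.3676, +0.0153]
|roots of det(T-λI)|: 0.5355, 0.4519, 0.0000.
ρ(T) = max|λ| = 0.5355; 0.5355 < 1, so it converges for any x₀.

0.5355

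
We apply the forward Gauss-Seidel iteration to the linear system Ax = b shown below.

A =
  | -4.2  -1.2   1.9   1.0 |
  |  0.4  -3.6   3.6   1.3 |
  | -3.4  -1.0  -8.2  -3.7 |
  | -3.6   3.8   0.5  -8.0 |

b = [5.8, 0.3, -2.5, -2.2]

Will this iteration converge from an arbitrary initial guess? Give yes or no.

yes

Write A = D+L+U with D = diag(-4.2, -3.6, -8.2, -8).
T_GS = -(D+L)⁻¹U: row 0 first, T[0,3] = -(1)/(-4.2) = +0.2381; later rows by forward substitution.
  T[0,:] = [+0.0000 -0.2857 +0.4524 +0.2381]
  T[1,:] = [+0.0000 -0.0317 +1.0503 +0.3876]
  T[2,:] = [+0.0000 +0.1223 -0.3157 -0.5972]
  T[3,:] = [+0.0000 +0.1211 +0.2756 +0.0396]
|eigenvalues of T|: 0.5365, 0.3288, 0.3288, 0.0000.
spectral radius ρ = 0.5365; 0.5365 < 1, so it converges for any x₀.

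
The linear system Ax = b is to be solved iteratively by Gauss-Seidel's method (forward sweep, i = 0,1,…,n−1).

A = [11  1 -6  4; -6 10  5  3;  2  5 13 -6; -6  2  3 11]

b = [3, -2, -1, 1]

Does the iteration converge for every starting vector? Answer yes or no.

yes

Diagonal D = diag(11, 10, 13, 11); L, U strict lower/upper.
T_GS = -(D+L)⁻¹U: row 0 first, T[0,1] = -(1)/(11) = -0.0909; later rows by forward substitution.
  T[0,:] = [+0.0000 -0.0909 +0.5455 -0.3636]
  T[1,:] = [+0.0000 -0.0545 -0.1727 -0.5182]
  T[2,:] = [+0.0000 +0.0350 -0.0175 +0.7168]
  T[3,:] = [+0.0000 -0.0492 +0.3337 -0.2996]
|λ(T)| sorted: 0.6899, 0.3638, 0.0456, 0.0000.
ρ(T) = max|λ| = 0.6899; 0.6899 < 1: convergent.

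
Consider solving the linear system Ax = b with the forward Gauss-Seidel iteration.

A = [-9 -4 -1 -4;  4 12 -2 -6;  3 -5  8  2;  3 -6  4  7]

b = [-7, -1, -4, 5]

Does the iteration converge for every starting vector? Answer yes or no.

yes

Write A = D+L+U with D = diag(-9, 12, 8, 7).
GS T = -(D+L)⁻¹U: row 0 first, T[0,1] = -(-4)/(-9) = -0.4444; later rows by forward substitution.
  T[0,:] = [+0.0000  -0.4444  -0.1111  -0.4444]
  T[1,:] = [+0.0000  +0.1481  +0.2037  +0.6481]
  T[2,:] = [+0.0000  +0.2593  +0.1690  +0.3218]
  T[3,:] = [+0.0000  +0.1693  +0.1257  +0.5622]
moduli |λ_i(T)| = 0.8684, 0.1012, 0.0903, 0.0000.
spectral radius ρ = 0.8684; 0.8684 < 1: convergent.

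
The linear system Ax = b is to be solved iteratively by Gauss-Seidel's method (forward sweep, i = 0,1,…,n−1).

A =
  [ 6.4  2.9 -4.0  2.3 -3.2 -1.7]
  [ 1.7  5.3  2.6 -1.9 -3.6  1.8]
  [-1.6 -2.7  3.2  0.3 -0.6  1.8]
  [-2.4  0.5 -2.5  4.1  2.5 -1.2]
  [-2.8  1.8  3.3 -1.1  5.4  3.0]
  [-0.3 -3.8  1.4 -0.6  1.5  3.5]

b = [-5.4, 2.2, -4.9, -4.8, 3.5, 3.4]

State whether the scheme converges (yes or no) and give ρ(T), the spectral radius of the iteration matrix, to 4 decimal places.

Diagonal D = diag(6.4, 5.3, 3.2, 4.1, 5.4, 3.5); L, U strict lower/upper.
GS T = -(D+L)⁻¹U: row 0 first, T[0,3] = -(2.3)/(6.4) = -0.3594; later rows by forward substitution.
  T[0,:] = [+0.0000  -0.4531  +0.6250  -0.3594  +0.5000  +0.2656]
  T[1,:] = [+0.0000  +0.1453  -0.6910  +0.4738  +0.5189  -0.4248]
  T[2,:] = [+0.0000  -0.1039  -0.2706  +0.1263  +0.8753  -0.7881]
  T[3,:] = [+0.0000  -0.3463  +0.2851  -0.1911  +0.1534  +0.0194]
  T[4,:] = [+0.0000  -0.2904  +0.7779  -0.4604  -0.4174  +0.2094]
  T[5,:] = [+0.0000  +0.2256  -0.8730  +0.5976  +0.4612  -0.2096]
eigenvalue magnitudes: 1.4852, 0.5879, 0.0933, 0.0933, 0.0795, 0.0000.
ρ = 1.4852; 1.4852 > 1, so it fails to converge.

no, ρ = 1.4852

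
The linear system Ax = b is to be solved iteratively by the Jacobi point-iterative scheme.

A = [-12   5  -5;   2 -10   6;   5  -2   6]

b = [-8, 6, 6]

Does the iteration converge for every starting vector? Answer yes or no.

yes

Write A = D+L+U with D = diag(-12, -10, 6).
Jacobi T = -D⁻¹(L+U): T[0,1] = -(5)/(-12) = +0.4167; T[0,0] = 0.
  T[0,:] = [+0.0000 +0.4167 -0.4167]
  T[1,:] = [+0.2000 +0.0000 +0.6000]
  T[2,:] = [-0.8333 +0.3333 +0.0000]
|eigenvalues of T|: 0.9391, 0.5014, 0.5014.
ρ = 0.9391; 0.9391 < 1, so it converges for any x₀.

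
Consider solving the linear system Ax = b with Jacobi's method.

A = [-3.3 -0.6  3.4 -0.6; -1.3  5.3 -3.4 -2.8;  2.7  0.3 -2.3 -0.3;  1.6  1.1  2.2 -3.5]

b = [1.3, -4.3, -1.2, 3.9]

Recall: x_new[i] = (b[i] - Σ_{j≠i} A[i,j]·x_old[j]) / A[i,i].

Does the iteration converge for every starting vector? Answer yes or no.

no

Split A = D + L + U, D = diag(-3.3, 5.3, -2.3, -3.5).
Jacobi: T = -D⁻¹(L+U), T[1,0] = -(-1.3)/(5.3) = +0.2453; T[1,1] = 0.
  T[0,:] = [+0.0000 -0.1818 +1.0303 -0.1818]
  T[1,:] = [+0.2453 +0.0000 +0.6415 +0.5283]
  T[2,:] = [+1.1739 +0.1304 +0.0000 -0.1304]
  T[3,:] = [+0.4571 +0.3143 +0.6286 +0.0000]
|roots of det(T-λI)|: 1.1531, 0.8109, 0.8109, 0.3773.
spectral radius ρ = 1.1531; 1.1531 > 1 ⇒ diverges.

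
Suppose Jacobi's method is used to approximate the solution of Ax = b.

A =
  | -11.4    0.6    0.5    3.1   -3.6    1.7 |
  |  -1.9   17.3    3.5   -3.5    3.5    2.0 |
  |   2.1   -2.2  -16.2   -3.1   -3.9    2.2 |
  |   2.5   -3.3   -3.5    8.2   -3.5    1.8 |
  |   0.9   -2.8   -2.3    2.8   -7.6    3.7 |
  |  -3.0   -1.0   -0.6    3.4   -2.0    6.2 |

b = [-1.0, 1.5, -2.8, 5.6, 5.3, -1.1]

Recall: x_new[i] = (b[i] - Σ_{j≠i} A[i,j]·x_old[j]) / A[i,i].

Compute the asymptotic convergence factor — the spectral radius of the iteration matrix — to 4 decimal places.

Split A = D + L + U, D = diag(-11.4, 17.3, -16.2, 8.2, -7.6, 6.2).
Jacobi T = -D⁻¹(L+U): T[2,1] = -(-2.2)/(-16.2) = -0.1358; T[2,2] = 0.
  T[0,:] = [+0.0000, +0.0526, +0.0439, +0.2719, -0.3158, +0.1491]
  T[1,:] = [+0.1098, +0.0000, -0.2023, +0.2023, -0.2023, -0.1156]
  T[2,:] = [+0.1296, -0.1358, +0.0000, -0.1914, -0.2407, +0.1358]
  T[3,:] = [-0.3049, +0.4024, +0.4268, +0.0000, +0.4268, -0.2195]
  T[4,:] = [+0.1184, -0.3684, -0.3026, +0.3684, +0.0000, +0.4868]
  T[5,:] = [+0.4839, +0.1613, +0.0968, -0.5484, +0.3226, +0.0000]
|roots of det(T-λI)|: 0.9075, 0.4716, 0.4716, 0.1985, 0.1956, 0.0923.
ρ(T) = max|λ| = 0.9075; 0.9075 < 1: convergent.

0.9075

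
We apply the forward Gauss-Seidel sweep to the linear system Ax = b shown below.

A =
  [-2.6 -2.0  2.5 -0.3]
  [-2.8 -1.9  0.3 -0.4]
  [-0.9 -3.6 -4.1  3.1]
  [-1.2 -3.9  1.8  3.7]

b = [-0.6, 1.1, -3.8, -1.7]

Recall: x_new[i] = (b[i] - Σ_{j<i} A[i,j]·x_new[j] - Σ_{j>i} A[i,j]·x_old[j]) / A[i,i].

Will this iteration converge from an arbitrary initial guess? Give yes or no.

no

Write A = D+L+U with D = diag(-2.6, -1.9, -4.1, 3.7).
Gauss-Seidel: T = -(D+L)⁻¹U, row 0 first, T[0,2] = -(2.5)/(-2.6) = +0.9615; later rows by forward substitution.
  T[0,:] = [+0.0000  -0.7692  +0.9615  -0.1154]
  T[1,:] = [+0.0000  +1.1336  -1.2591  -0.0405]
  T[2,:] = [+0.0000  -0.8265  +0.8945  +0.8170]
  T[3,:] = [+0.0000  +1.3475  -1.4505  -0.4775]
|roots of det(T-λI)|: 1.3538, 0.2764, 0.0796, 0.0000.
ρ(T) = max|λ| = 1.3538; 1.3538 > 1, so it fails to converge.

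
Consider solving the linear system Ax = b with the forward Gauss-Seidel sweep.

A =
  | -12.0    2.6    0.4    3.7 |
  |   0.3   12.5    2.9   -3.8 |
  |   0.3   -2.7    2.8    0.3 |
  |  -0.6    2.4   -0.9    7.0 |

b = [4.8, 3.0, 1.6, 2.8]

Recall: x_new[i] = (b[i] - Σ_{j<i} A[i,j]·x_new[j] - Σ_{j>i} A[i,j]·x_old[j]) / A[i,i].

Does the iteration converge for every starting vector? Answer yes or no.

Let D = diag(-12, 12.5, 2.8, 7); L, U the strict triangles.
T_GS = -(D+L)⁻¹U: row 0 first, T[0,2] = -(0.4)/(-12) = +0.0333; later rows by forward substitution.
  T[0,:] = [+0.0000, +0.2167, +0.0333, +0.3083]
  T[1,:] = [+0.0000, -0.0052, -0.2328, +0.2966]
  T[2,:] = [+0.0000, -0.0282, -0.2281, +0.1458]
  T[3,:] = [+0.0000, +0.0167, +0.0534, -0.0565]
moduli |λ_i(T)| = 0.3011, 0.0452, 0.0339, 0.0000.
spectral radius ρ = 0.3011; 0.3011 < 1, so it converges for any x₀.

yes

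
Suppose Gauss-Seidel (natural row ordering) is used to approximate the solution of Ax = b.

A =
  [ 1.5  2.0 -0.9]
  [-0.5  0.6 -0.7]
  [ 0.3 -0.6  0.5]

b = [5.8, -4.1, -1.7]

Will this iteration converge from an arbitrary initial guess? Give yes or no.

no

Split A = D + L + U, D = diag(1.5, 0.6, 0.5).
Gauss-Seidel: T = -(D+L)⁻¹U, row 0 first, T[0,1] = -(2)/(1.5) = -1.3333; later rows by forward substitution.
  T[0,:] = [+0.0000  -1.3333  +0.6000]
  T[1,:] = [+0.0000  -1.1111  +1.6667]
  T[2,:] = [+0.0000  -0.5333  +1.6400]
|λ(T)| sorted: 1.2661, 0.7372, 0.0000.
ρ(T) = max|λ| = 1.2661; 1.2661 > 1 ⇒ diverges.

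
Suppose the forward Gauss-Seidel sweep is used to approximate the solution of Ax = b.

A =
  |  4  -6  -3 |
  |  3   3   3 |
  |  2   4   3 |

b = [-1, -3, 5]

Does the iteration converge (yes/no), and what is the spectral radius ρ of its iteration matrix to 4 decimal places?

no, ρ = 1.1805

A = D + L + U where D = diag(4, 3, 3).
Gauss-Seidel: T = -(D+L)⁻¹U, row 0 first, T[0,2] = -(-3)/(4) = +0.7500; later rows by forward substitution.
  T[0,:] = [+0.0000  +1.5000  +0.7500]
  T[1,:] = [+0.0000  -1.5000  -1.7500]
  T[2,:] = [+0.0000  +1.0000  +1.8333]
eigenvalue magnitudes: 1.1805, 0.8471, 0.0000.
spectral radius ρ = 1.1805; 1.1805 > 1: divergent.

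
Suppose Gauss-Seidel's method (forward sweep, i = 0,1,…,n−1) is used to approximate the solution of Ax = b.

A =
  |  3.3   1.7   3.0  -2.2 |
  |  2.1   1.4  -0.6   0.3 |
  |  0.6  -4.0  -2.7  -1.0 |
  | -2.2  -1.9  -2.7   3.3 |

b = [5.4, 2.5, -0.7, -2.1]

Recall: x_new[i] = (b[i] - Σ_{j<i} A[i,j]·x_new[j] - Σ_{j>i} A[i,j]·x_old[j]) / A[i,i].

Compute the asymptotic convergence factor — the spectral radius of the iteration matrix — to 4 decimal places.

Write A = D+L+U with D = diag(3.3, 1.4, -2.7, 3.3).
GS T = -(D+L)⁻¹U: row 0 first, T[0,2] = -(3)/(3.3) = -0.9091; later rows by forward substitution.
  T[0,:] = [+0.0000, -0.5152, -0.9091, +0.6667]
  T[1,:] = [+0.0000, +0.7727, +1.7922, -1.2143]
  T[2,:] = [+0.0000, -1.2593, -2.8571, +1.5767]
  T[3,:] = [+0.0000, -0.9288, -1.9118, +1.0354]
eigenvalue magnitudes: 1.1969, 0.2998, 0.1519, 0.0000.
ρ(T) = max|λ| = 1.1969; 1.1969 > 1 ⇒ diverges.

1.1969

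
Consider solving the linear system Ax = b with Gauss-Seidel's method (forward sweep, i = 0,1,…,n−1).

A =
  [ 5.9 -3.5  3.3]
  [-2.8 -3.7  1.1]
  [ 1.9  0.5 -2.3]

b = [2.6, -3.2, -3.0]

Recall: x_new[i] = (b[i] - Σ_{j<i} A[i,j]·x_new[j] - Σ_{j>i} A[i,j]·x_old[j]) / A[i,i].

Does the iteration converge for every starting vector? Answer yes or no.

yes

Let D = diag(5.9, -3.7, -2.3); L, U the strict triangles.
Gauss-Seidel: T = -(D+L)⁻¹U, row 0 first, T[0,2] = -(3.3)/(5.9) = -0.5593; later rows by forward substitution.
  T[0,:] = [+0.0000 +0.5932 -0.5593]
  T[1,:] = [+0.0000 -0.4489 +0.7206]
  T[2,:] = [+0.0000 +0.3925 -0.3054]
|eigenvalues of T|: 0.9138, 0.1594, 0.0000.
ρ = 0.9138; 0.9138 < 1: convergent.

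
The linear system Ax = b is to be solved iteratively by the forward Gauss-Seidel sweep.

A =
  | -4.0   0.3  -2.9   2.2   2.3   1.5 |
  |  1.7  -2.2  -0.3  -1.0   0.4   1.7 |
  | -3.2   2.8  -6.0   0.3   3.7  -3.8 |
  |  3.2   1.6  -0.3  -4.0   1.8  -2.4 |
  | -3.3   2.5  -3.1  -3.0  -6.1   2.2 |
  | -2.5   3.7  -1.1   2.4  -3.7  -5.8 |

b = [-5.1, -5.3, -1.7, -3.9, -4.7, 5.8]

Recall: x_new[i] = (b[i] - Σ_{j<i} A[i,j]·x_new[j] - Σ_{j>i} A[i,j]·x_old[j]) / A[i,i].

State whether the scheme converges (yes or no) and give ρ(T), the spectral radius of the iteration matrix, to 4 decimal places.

no, ρ = 1.5132

Let D = diag(-4, -2.2, -6, -4, -6.1, -5.8); L, U the strict triangles.
Gauss-Seidel: T = -(D+L)⁻¹U, row 0 first, T[0,3] = -(2.2)/(-4) = +0.5500; later rows by forward substitution.
  T[0,:] = [+0.0000, +0.0750, -0.7250, +0.5500, +0.5750, +0.3750]
  T[1,:] = [+0.0000, +0.0580, -0.6966, -0.0295, +0.6261, +1.0625]
  T[2,:] = [+0.0000, -0.0130, +0.0616, -0.2571, +0.6022, -0.3375]
  T[3,:] = [+0.0000, +0.0842, -0.8633, +0.4475, +1.1153, +0.1503]
  T[4,:] = [+0.0000, -0.0516, +0.5000, -0.3990, -0.9090, +0.6908]
  T[5,:] = [+0.0000, +0.0749, -0.8197, +0.2326, +1.0787, +0.2017]
moduli |λ_i(T)| = 1.5132, 1.0714, 0.1965, 0.1965, 0.0006, 0.0000.
ρ = 1.5132; 1.5132 > 1: divergent.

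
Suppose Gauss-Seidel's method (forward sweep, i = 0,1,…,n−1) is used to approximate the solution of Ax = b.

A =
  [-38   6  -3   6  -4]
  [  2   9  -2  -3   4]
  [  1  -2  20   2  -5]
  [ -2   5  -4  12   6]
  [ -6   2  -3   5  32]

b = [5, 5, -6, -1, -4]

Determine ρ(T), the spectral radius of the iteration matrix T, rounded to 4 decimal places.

0.2228

Let D = diag(-38, 9, 20, 12, 32); L, U the strict triangles.
GS T = -(D+L)⁻¹U: row 0 first, T[0,4] = -(-4)/(-38) = -0.1053; later rows by forward substitution.
  T[0,:] = [+0.0000, +0.1579, -0.0789, +0.1579, -0.1053]
  T[1,:] = [+0.0000, -0.0351, +0.2398, +0.2982, -0.4211]
  T[2,:] = [+0.0000, -0.0114, +0.0279, -0.0781, +0.2132]
  T[3,:] = [+0.0000, +0.0371, -0.1038, -0.1240, -0.2711]
  T[4,:] = [+0.0000, +0.0249, -0.0110, +0.0230, +0.0689]
|λ(T)| sorted: 0.2228, 0.1519, 0.1519, 0.0640, 0.0000.
ρ(T) = max|λ| = 0.2228; 0.2228 < 1: convergent.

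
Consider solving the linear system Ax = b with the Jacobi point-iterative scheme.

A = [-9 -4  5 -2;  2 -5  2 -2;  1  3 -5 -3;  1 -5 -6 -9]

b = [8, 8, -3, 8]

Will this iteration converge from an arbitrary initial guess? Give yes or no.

Split A = D + L + U, D = diag(-9, -5, -5, -9).
Jacobi T = -D⁻¹(L+U): T[3,0] = -(1)/(-9) = +0.1111; T[3,3] = 0.
  T[0,:] = [+0.0000  -0.4444  +0.5556  -0.2222]
  T[1,:] = [+0.4000  +0.0000  +0.4000  -0.4000]
  T[2,:] = [+0.2000  +0.6000  +0.0000  -0.6000]
  T[3,:] = [+0.1111  -0.5556  -0.6667  +0.0000]
eigenvalue magnitudes: 1.1330, 0.6464, 0.4453, 0.4453.
ρ = 1.1330; 1.1330 > 1 ⇒ diverges.

no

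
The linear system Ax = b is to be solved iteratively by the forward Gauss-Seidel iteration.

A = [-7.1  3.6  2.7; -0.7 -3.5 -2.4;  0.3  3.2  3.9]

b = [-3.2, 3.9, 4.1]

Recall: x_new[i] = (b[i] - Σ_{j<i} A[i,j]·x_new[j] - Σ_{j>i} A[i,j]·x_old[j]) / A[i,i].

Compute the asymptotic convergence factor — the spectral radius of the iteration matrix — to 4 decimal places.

Split A = D + L + U, D = diag(-7.1, -3.5, 3.9).
Gauss-Seidel: T = -(D+L)⁻¹U, row 0 first, T[0,2] = -(2.7)/(-7.1) = +0.3803; later rows by forward substitution.
  T[0,:] = [+0.0000 +0.5070 +0.3803]
  T[1,:] = [+0.0000 -0.1014 -0.7618]
  T[2,:] = [+0.0000 +0.0442 +0.5958]
|eigenvalues of T|: 0.5436, 0.0492, 0.0000.
ρ(T) = max|λ| = 0.5436; 0.5436 < 1 ⇒ converges.

0.5436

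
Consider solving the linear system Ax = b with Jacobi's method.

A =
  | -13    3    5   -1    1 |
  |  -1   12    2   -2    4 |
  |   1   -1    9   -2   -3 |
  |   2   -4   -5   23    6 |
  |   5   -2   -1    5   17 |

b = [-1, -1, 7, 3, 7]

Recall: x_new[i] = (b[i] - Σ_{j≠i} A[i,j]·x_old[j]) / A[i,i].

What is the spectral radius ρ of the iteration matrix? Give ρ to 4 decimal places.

A = D + L + U where D = diag(-13, 12, 9, 23, 17).
Jacobi T = -D⁻¹(L+U): T[2,1] = -(-1)/(9) = +0.1111; T[2,2] = 0.
  T[0,:] = [+0.0000 +0.2308 +0.3846 -0.0769 +0.0769]
  T[1,:] = [+0.0833 +0.0000 -0.1667 +0.1667 -0.3333]
  T[2,:] = [-0.1111 +0.1111 +0.0000 +0.2222 +0.3333]
  T[3,:] = [-0.0870 +0.1739 +0.2174 +0.0000 -0.2609]
  T[4,:] = [-0.2941 +0.1176 +0.0588 -0.2941 +0.0000]
moduli |λ_i(T)| = 0.5347, 0.3818, 0.3813, 0.3813, 0.0649.
ρ = 0.5347; 0.5347 < 1 ⇒ converges.

0.5347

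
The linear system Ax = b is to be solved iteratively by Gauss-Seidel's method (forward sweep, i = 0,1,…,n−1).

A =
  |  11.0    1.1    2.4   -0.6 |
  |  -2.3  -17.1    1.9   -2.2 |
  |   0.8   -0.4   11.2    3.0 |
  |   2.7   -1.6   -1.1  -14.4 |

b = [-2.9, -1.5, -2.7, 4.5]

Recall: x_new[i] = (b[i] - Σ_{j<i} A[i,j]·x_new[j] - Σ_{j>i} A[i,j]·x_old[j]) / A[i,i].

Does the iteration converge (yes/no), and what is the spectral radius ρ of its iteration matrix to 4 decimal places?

Split A = D + L + U, D = diag(11, -17.1, 11.2, -14.4).
GS T = -(D+L)⁻¹U: row 0 first, T[0,2] = -(2.4)/(11) = -0.2182; later rows by forward substitution.
  T[0,:] = [+0.0000 -0.1000 -0.2182 +0.0545]
  T[1,:] = [+0.0000 +0.0135 +0.1405 -0.1360]
  T[2,:] = [+0.0000 +0.0076 +0.0206 -0.2766]
  T[3,:] = [+0.0000 -0.0208 -0.0581 +0.0465]
|eigenvalues of T|: 0.1908, 0.0658, 0.0444, 0.0000.
ρ = 0.1908; 0.1908 < 1, so it converges for any x₀.

yes, ρ = 0.1908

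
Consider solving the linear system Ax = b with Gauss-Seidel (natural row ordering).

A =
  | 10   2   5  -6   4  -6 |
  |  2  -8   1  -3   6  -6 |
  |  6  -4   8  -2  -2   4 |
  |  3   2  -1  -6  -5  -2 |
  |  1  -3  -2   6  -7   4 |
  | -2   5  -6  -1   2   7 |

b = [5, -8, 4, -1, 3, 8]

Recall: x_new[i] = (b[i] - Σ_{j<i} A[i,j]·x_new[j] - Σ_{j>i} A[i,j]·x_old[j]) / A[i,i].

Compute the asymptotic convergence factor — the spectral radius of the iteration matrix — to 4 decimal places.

1.2604

Split A = D + L + U, D = diag(10, -8, 8, -6, -7, 7).
GS T = -(D+L)⁻¹U: row 0 first, T[0,4] = -(4)/(10) = -0.4000; later rows by forward substitution.
  T[0,:] = [+0.0000, -0.2000, -0.5000, +0.6000, -0.4000, +0.6000]
  T[1,:] = [+0.0000, -0.0500, +0.0000, -0.2250, +0.6500, -0.6000]
  T[2,:] = [+0.0000, +0.1250, +0.3750, -0.3125, +0.8750, -1.2500]
  T[3,:] = [+0.0000, -0.1375, -0.3125, +0.2771, -0.9625, -0.0250]
  T[4,:] = [+0.0000, -0.1607, -0.4464, +0.5089, -1.4107, +1.2500]
  T[5,:] = [+0.0000, +0.1120, +0.2615, -0.0415, +0.4370, -0.8321]
eigenvalue magnitudes: 1.2604, 0.3154, 0.3154, 0.1378, 0.0492, 0.0000.
ρ = 1.2604; 1.2604 > 1: divergent.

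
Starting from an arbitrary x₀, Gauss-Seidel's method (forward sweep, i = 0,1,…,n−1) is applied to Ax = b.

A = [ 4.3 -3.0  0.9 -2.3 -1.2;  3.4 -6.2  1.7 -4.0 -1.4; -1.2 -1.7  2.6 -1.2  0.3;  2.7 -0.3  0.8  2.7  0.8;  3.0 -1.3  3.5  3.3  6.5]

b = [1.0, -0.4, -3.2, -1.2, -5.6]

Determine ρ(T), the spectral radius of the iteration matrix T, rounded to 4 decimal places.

Let D = diag(4.3, -6.2, 2.6, 2.7, 6.5); L, U the strict triangles.
Gauss-Seidel: T = -(D+L)⁻¹U, row 0 first, T[0,4] = -(-1.2)/(4.3) = +0.2791; later rows by forward substitution.
  T[0,:] = [+0.0000  +0.6977  -0.2093  +0.5349  +0.2791]
  T[1,:] = [+0.0000  +0.3826  +0.1594  -0.3518  -0.0728]
  T[2,:] = [+0.0000  +0.5722  +0.0076  +0.4784  -0.0342]
  T[3,:] = [+0.0000  -0.8247  +0.2248  -0.7157  -0.5733]
  T[4,:] = [+0.0000  -0.1349  +0.0103  -0.2115  +0.1661]
|λ(T)| sorted: 1.1824, 0.6453, 0.3297, 0.0480, 0.0000.
ρ(T) = max|λ| = 1.1824; 1.1824 > 1, so it fails to converge.

1.1824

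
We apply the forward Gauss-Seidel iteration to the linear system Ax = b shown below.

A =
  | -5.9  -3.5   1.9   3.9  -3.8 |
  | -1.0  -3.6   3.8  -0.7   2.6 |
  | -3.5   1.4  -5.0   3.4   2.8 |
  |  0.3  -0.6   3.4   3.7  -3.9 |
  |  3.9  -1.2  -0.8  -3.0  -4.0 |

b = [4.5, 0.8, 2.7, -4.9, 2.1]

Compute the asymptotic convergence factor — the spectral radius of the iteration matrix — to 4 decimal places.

Split A = D + L + U, D = diag(-5.9, -3.6, -5, 3.7, -4).
T_GS = -(D+L)⁻¹U: row 0 first, T[0,1] = -(-3.5)/(-5.9) = -0.5932; later rows by forward substitution.
  T[0,:] = [+0.0000, -0.5932, +0.3220, +0.6610, -0.6441]
  T[1,:] = [+0.0000, +0.1648, +0.9661, -0.3781, +0.9011]
  T[2,:] = [+0.0000, +0.4614, +0.0451, +0.1114, +1.2632]
  T[3,:] = [+0.0000, -0.3492, +0.0891, -0.2173, +0.0917]
  T[4,:] = [+0.0000, -0.4582, -0.0517, +0.8986, -1.2197]
eigenvalue magnitudes: 1.1750, 0.8694, 0.6545, 0.6545, 0.0000.
ρ(T) = max|λ| = 1.1750; 1.1750 > 1 ⇒ diverges.

1.1750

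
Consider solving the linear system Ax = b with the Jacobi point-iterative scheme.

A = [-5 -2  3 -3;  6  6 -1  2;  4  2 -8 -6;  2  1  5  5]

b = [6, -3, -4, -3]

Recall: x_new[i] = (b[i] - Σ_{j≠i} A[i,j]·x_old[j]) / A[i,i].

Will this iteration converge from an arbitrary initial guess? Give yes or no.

Let D = diag(-5, 6, -8, 5); L, U the strict triangles.
T_J = -D⁻¹(L+U): T[3,1] = -(1)/(5) = -0.2000; T[3,3] = 0.
  T[0,:] = [+0.0000, -0.4000, +0.6000, -0.6000]
  T[1,:] = [-1.0000, +0.0000, +0.1667, -0.3333]
  T[2,:] = [+0.5000, +0.2500, +0.0000, -0.7500]
  T[3,:] = [-0.4000, -0.2000, -1.0000, +0.0000]
|eigenvalues of T|: 1.2599, 0.9258, 0.9258, 0.5803.
ρ = 1.2599; 1.2599 > 1, so it fails to converge.

no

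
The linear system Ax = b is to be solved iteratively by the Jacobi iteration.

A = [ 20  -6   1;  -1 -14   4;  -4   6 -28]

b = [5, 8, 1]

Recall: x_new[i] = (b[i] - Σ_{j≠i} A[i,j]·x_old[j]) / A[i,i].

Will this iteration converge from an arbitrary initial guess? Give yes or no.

yes

Split A = D + L + U, D = diag(20, -14, -28).
T_J = -D⁻¹(L+U): T[2,0] = -(-4)/(-28) = -0.1429; T[2,2] = 0.
  T[0,:] = [+0.0000, +0.3000, -0.0500]
  T[1,:] = [-0.0714, +0.0000, +0.2857]
  T[2,:] = [-0.1429, +0.2143, +0.0000]
|λ(T)| sorted: 0.2934, 0.1978, 0.1978.
ρ = 0.2934; 0.2934 < 1, so it converges for any x₀.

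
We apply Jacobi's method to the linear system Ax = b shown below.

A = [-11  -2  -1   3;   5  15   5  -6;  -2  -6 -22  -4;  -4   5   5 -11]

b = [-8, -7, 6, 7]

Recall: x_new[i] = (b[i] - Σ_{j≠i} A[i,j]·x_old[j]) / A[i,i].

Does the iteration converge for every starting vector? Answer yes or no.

yes

Write A = D+L+U with D = diag(-11, 15, -22, -11).
Jacobi: T = -D⁻¹(L+U), T[1,0] = -(5)/(15) = -0.3333; T[1,1] = 0.
  T[0,:] = [+0.0000 -0.1818 -0.0909 +0.2727]
  T[1,:] = [-0.3333 +0.0000 -0.3333 +0.4000]
  T[2,:] = [-0.0909 -0.2727 +0.0000 -0.1818]
  T[3,:] = [-0.3636 +0.4545 +0.4545 +0.0000]
|eigenvalues of T|: 0.5952, 0.4061, 0.3431, 0.3431.
ρ = 0.5952; 0.5952 < 1 ⇒ converges.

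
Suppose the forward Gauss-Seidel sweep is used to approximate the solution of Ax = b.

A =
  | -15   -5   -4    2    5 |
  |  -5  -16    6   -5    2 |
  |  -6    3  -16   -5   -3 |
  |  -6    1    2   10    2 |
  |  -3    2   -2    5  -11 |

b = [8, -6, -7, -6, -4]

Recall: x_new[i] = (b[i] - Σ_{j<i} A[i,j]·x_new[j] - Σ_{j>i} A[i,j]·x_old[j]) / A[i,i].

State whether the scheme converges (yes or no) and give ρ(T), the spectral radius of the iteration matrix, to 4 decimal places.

Let D = diag(-15, -16, -16, 10, -11); L, U the strict triangles.
T_GS = -(D+L)⁻¹U: row 0 first, T[0,4] = -(5)/(-15) = +0.3333; later rows by forward substitution.
  T[0,:] = [+0.0000, -0.3333, -0.2667, +0.1333, +0.3333]
  T[1,:] = [+0.0000, +0.1042, +0.4583, -0.3542, +0.0208]
  T[2,:] = [+0.0000, +0.1445, +0.1859, -0.4289, -0.3086]
  T[3,:] = [+0.0000, -0.2393, -0.2430, +0.2012, +0.0596]
  T[4,:] = [+0.0000, -0.0252, +0.0118, +0.0687, -0.0039]
moduli |λ_i(T)| = 0.7772, 0.1632, 0.1632, 0.1030, 0.0000.
spectral radius ρ = 0.7772; 0.7772 < 1, so it converges for any x₀.

yes, ρ = 0.7772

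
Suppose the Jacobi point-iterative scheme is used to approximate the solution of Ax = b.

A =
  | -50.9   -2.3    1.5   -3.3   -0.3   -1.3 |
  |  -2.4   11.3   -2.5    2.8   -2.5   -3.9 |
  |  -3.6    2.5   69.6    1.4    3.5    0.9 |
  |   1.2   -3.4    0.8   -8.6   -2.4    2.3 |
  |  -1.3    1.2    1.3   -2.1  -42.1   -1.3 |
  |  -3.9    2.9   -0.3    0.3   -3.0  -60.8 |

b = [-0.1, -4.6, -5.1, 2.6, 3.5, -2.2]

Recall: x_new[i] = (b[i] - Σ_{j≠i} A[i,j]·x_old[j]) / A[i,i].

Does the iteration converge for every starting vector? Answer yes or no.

Split A = D + L + U, D = diag(-50.9, 11.3, 69.6, -8.6, -42.1, -60.8).
Jacobi T = -D⁻¹(L+U): T[3,1] = -(-3.4)/(-8.6) = -0.3953; T[3,3] = 0.
  T[0,:] = [+0.0000 -0.0452 +0.0295 -0.0648 -0.0059 -0.0255]
  T[1,:] = [+0.2124 +0.0000 +0.2212 -0.2478 +0.2212 +0.3451]
  T[2,:] = [+0.0517 -0.0359 +0.0000 -0.0201 -0.0503 -0.0129]
  T[3,:] = [+0.1395 -0.3953 +0.0930 +0.0000 -0.2791 +0.2674]
  T[4,:] = [-0.0309 +0.0285 +0.0309 -0.0499 +0.0000 -0.0309]
  T[5,:] = [-0.0641 +0.0477 -0.0049 +0.0049 -0.0493 +0.0000]
|eigenvalues of T|: 0.3679, 0.2256, 0.2256, 0.0764, 0.0319, 0.0319.
ρ = 0.3679; 0.3679 < 1: convergent.

yes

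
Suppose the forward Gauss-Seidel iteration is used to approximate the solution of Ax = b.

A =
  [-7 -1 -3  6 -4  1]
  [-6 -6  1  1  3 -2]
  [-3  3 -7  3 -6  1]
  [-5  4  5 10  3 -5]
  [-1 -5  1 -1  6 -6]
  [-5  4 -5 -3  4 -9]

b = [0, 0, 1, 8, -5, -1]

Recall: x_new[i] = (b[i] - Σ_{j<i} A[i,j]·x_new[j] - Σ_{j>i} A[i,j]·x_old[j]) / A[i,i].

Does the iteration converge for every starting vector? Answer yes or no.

no

Split A = D + L + U, D = diag(-7, -6, -7, 10, 6, -9).
T_GS = -(D+L)⁻¹U: row 0 first, T[0,2] = -(-3)/(-7) = -0.4286; later rows by forward substitution.
  T[0,:] = [+0.0000, -0.1429, -0.4286, +0.8571, -0.5714, +0.1429]
  T[1,:] = [+0.0000, +0.1429, +0.5952, -0.6905, +1.0714, -0.4762]
  T[2,:] = [+0.0000, +0.1224, +0.4388, -0.2347, -0.1531, -0.1224]
  T[3,:] = [+0.0000, -0.1898, -0.6718, +0.8221, -0.9378, +0.8231]
  T[4,:] = [+0.0000, +0.0432, +0.2395, -0.2564, +0.6668, +0.7846]
  T[5,:] = [+0.0000, +0.1573, +0.5893, -1.0407, +1.4876, -0.1487]
|roots of det(T-λI)|: 1.4505, 0.8967, 0.2919, 0.2919, 0.0153, 0.0000.
spectral radius ρ = 1.4505; 1.4505 > 1 ⇒ diverges.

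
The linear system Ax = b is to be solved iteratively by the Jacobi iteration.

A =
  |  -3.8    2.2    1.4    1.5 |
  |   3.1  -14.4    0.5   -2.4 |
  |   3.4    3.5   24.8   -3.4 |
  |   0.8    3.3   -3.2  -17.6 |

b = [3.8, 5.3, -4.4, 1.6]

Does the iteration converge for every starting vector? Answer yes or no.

Diagonal D = diag(-3.8, -14.4, 24.8, -17.6); L, U strict lower/upper.
Jacobi T = -D⁻¹(L+U): T[3,2] = -(-3.2)/(-17.6) = -0.1818; T[3,3] = 0.
  T[0,:] = [+0.0000, +0.5789, +0.3684, +0.3947]
  T[1,:] = [+0.2153, +0.0000, +0.0347, -0.1667]
  T[2,:] = [-0.1371, -0.1411, +0.0000, +0.1371]
  T[3,:] = [+0.0455, +0.1875, -0.1818, +0.0000]
|roots of det(T-λI)|: 0.3023, 0.2508, 0.2179, 0.2179.
ρ(T) = max|λ| = 0.3023; 0.3023 < 1 ⇒ converges.

yes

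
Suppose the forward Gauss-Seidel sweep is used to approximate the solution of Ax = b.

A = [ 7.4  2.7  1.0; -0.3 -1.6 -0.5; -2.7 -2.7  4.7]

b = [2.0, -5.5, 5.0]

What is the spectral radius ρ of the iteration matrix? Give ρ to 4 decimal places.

Write A = D+L+U with D = diag(7.4, -1.6, 4.7).
Gauss-Seidel: T = -(D+L)⁻¹U, row 0 first, T[0,1] = -(2.7)/(7.4) = -0.3649; later rows by forward substitution.
  T[0,:] = [+0.0000  -0.3649  -0.1351]
  T[1,:] = [+0.0000  +0.0684  -0.2872]
  T[2,:] = [+0.0000  -0.1703  -0.2426]
moduli |λ_i(T)| = 0.3574, 0.1833, 0.0000.
ρ = 0.3574; 0.3574 < 1: convergent.

0.3574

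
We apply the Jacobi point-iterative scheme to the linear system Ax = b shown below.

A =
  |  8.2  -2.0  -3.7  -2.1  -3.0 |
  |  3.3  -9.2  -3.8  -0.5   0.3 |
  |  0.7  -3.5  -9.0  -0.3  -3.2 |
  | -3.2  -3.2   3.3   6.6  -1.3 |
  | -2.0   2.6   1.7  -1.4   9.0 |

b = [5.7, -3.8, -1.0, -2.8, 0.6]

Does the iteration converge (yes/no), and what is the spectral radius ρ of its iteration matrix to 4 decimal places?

Diagonal D = diag(8.2, -9.2, -9, 6.6, 9); L, U strict lower/upper.
Jacobi T = -D⁻¹(L+U): T[4,2] = -(1.7)/(9) = -0.1889; T[4,4] = 0.
  T[0,:] = [+0.0000, +0.2439, +0.4512, +0.2561, +0.3659]
  T[1,:] = [+0.3587, +0.0000, -0.4130, -0.0543, +0.0326]
  T[2,:] = [+0.0778, -0.3889, +0.0000, -0.0333, -0.3556]
  T[3,:] = [+0.4848, +0.4848, -0.5000, +0.0000, +0.1970]
  T[4,:] = [+0.2222, -0.2889, -0.1889, +0.1556, +0.0000]
eigenvalue magnitudes: 0.8468, 0.6708, 0.2056, 0.1942, 0.1942.
ρ = 0.8468; 0.8468 < 1, so it converges for any x₀.

yes, ρ = 0.8468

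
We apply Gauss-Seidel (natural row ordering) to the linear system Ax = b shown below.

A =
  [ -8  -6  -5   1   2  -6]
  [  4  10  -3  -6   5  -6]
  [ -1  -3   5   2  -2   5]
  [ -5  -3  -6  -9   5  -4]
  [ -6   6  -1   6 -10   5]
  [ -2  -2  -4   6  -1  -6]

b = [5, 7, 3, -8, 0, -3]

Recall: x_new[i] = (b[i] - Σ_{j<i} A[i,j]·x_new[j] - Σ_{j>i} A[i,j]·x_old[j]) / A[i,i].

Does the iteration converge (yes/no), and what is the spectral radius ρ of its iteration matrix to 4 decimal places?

Diagonal D = diag(-8, 10, 5, -9, -10, -6); L, U strict lower/upper.
Gauss-Seidel: T = -(D+L)⁻¹U, row 0 first, T[0,3] = -(1)/(-8) = +0.1250; later rows by forward substitution.
  T[0,:] = [+0.0000 -0.7500 -0.6250 +0.1250 +0.2500 -0.7500]
  T[1,:] = [+0.0000 +0.3000 +0.5500 +0.5500 -0.6000 +0.9000]
  T[2,:] = [+0.0000 +0.0300 +0.2050 -0.0450 +0.0900 -0.6100]
  T[3,:] = [+0.0000 +0.2967 +0.0272 -0.2228 +0.5567 +0.0789]
  T[4,:] = [+0.0000 +0.8050 +0.7008 +0.1258 -0.1850 +1.5983]
  T[5,:] = [+0.0000 +0.2925 -0.2013 -0.4388 +0.6442 +0.1692]
|λ(T)| sorted: 1.2569, 0.8707, 0.5896, 0.1136, 0.1136, 0.0000.
spectral radius ρ = 1.2569; 1.2569 > 1: divergent.

no, ρ = 1.2569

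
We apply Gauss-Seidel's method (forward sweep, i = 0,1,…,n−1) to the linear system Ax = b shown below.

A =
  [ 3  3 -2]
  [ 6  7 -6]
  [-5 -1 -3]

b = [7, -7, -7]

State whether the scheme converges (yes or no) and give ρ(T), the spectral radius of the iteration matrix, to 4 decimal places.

no, ρ = 1.3825

Write A = D+L+U with D = diag(3, 7, -3).
Gauss-Seidel: T = -(D+L)⁻¹U, row 0 first, T[0,1] = -(3)/(3) = -1.0000; later rows by forward substitution.
  T[0,:] = [+0.0000 -1.0000 +0.6667]
  T[1,:] = [+0.0000 +0.8571 +0.2857]
  T[2,:] = [+0.0000 +1.3810 -1.2063]
|eigenvalues of T|: 1.3825, 1.0333, 0.0000.
spectral radius ρ = 1.3825; 1.3825 > 1 ⇒ diverges.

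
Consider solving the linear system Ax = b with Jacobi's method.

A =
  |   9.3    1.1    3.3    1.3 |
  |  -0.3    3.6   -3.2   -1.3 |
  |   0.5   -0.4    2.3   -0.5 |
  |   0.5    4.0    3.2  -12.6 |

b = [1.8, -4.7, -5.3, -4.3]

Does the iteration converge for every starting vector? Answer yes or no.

A = D + L + U where D = diag(9.3, 3.6, 2.3, -12.6).
T_J = -D⁻¹(L+U): T[2,1] = -(-0.4)/(2.3) = +0.1739; T[2,2] = 0.
  T[0,:] = [+0.0000  -0.1183  -0.3548  -0.1398]
  T[1,:] = [+0.0833  +0.0000  +0.8889  +0.3611]
  T[2,:] = [-0.2174  +0.1739  +0.0000  +0.2174]
  T[3,:] = [+0.0397  +0.3175  +0.2540  +0.0000]
eigenvalue magnitudes: 0.7182, 0.3687, 0.3687, 0.0088.
ρ = 0.7182; 0.7182 < 1 ⇒ converges.

yes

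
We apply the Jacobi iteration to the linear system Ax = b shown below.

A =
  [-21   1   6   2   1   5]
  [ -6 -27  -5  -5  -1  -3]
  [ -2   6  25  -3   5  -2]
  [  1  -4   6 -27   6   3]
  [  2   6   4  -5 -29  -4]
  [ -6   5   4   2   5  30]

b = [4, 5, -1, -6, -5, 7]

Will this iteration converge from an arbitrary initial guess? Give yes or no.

yes

A = D + L + U where D = diag(-21, -27, 25, -27, -29, 30).
Jacobi: T = -D⁻¹(L+U), T[4,5] = -(-4)/(-29) = -0.1379; T[4,4] = 0.
  T[0,:] = [+0.0000  +0.0476  +0.2857  +0.0952  +0.0476  +0.2381]
  T[1,:] = [-0.2222  +0.0000  -0.1852  -0.1852  -0.0370  -0.1111]
  T[2,:] = [+0.0800  -0.2400  +0.0000  +0.1200  -0.2000  +0.0800]
  T[3,:] = [+0.0370  -0.1481  +0.2222  +0.0000  +0.2222  +0.1111]
  T[4,:] = [+0.0690  +0.2069  +0.1379  -0.1724  +0.0000  -0.1379]
  T[5,:] = [+0.2000  -0.1667  -0.1333  -0.0667  -0.1667  +0.0000]
|λ(T)| sorted: 0.5049, 0.2860, 0.2860, 0.2716, 0.2716, 0.1134.
ρ = 0.5049; 0.5049 < 1: convergent.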